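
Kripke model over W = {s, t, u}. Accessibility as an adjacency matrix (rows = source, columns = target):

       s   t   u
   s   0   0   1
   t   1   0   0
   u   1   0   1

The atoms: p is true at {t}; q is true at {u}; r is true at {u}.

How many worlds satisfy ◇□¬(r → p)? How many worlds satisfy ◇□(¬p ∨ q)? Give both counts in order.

For ◇□¬(r → p):
s: successors {u}; □¬(r → p) there: u:F. ✗
t: successors {s}; □¬(r → p) there: s:T. ✓
u: successors {s, u}; □¬(r → p) there: s:T, u:F. ✓
— 2 worlds.
For ◇□(¬p ∨ q):
s: successors {u}; □(¬p ∨ q) there: u:T. ✓
t: successors {s}; □(¬p ∨ q) there: s:T. ✓
u: successors {s, u}; □(¬p ∨ q) there: s:T, u:T. ✓
— 3 worlds.

2 and 3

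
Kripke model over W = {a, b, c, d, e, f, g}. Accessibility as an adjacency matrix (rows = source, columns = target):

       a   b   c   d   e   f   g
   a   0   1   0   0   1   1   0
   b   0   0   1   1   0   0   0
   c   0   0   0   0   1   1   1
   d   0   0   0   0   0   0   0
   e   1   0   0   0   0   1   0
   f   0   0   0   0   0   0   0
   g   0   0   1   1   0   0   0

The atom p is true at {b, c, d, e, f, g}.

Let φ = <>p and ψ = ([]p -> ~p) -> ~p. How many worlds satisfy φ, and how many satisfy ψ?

For <>p:
a: successors {b, e, f}; p there: b:T, e:T, f:T. ✓
b: successors {c, d}; p there: c:T, d:T. ✓
c: successors {e, f, g}; p there: e:T, f:T, g:T. ✓
d: no successors, so <>p fails. ✗
e: successors {a, f}; p there: a:F, f:T. ✓
f: no successors, so <>p fails. ✗
g: successors {c, d}; p there: c:T, d:T. ✓
— 5 worlds.
For ([]p -> ~p) -> ~p:
a: []p -> ~p is T, ~p is T. ✓
b: []p -> ~p is F, ~p is F. ✓
c: []p -> ~p is F, ~p is F. ✓
d: []p -> ~p is F, ~p is F. ✓
e: []p -> ~p is T, ~p is F. ✗
f: []p -> ~p is F, ~p is F. ✓
g: []p -> ~p is F, ~p is F. ✓
— 6 worlds.

5 and 6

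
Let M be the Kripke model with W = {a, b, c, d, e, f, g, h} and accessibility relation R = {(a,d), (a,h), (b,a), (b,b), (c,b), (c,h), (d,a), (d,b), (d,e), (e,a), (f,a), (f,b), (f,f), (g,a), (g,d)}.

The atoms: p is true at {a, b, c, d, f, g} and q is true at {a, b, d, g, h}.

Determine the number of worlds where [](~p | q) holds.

7

a: successors {d, h}; ~p | q there: d:T, h:T. ✓
b: successors {a, b}; ~p | q there: a:T, b:T. ✓
c: successors {b, h}; ~p | q there: b:T, h:T. ✓
d: successors {a, b, e}; ~p | q there: a:T, b:T, e:T. ✓
e: successors {a}; ~p | q there: a:T. ✓
f: successors {a, b, f}; ~p | q there: a:T, b:T, f:F. ✗
g: successors {a, d}; ~p | q there: a:T, d:T. ✓
h: no successors, so [](~p | q) holds vacuously. ✓
Satisfying worlds: {a, b, c, d, e, g, h}.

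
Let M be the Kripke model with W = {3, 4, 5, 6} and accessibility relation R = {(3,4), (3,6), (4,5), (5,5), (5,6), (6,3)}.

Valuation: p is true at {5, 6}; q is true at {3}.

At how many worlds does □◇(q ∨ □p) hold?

3: successors {4, 6}; ◇(q ∨ □p) there: 4:T, 6:T. ✓
4: successors {5}; ◇(q ∨ □p) there: 5:T. ✓
5: successors {5, 6}; ◇(q ∨ □p) there: 5:T, 6:T. ✓
6: successors {3}; ◇(q ∨ □p) there: 3:T. ✓
Satisfying worlds: {3, 4, 5, 6}.

4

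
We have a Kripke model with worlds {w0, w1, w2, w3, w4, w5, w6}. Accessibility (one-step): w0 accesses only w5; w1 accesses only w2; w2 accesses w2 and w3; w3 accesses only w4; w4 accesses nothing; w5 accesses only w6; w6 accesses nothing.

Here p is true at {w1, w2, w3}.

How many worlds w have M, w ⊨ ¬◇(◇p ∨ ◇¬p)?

w0: ◇(◇p ∨ ◇¬p) is T. ✗
w1: ◇(◇p ∨ ◇¬p) is T. ✗
w2: ◇(◇p ∨ ◇¬p) is T. ✗
w3: ◇(◇p ∨ ◇¬p) is F. ✓
w4: ◇(◇p ∨ ◇¬p) is F. ✓
w5: ◇(◇p ∨ ◇¬p) is F. ✓
w6: ◇(◇p ∨ ◇¬p) is F. ✓
Satisfying worlds: {w3, w4, w5, w6}.

4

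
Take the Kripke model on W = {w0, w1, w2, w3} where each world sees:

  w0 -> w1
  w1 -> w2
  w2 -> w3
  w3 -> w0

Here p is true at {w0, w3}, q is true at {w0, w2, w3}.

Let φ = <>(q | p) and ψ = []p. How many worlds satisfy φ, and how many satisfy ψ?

For <>(q | p):
w0: successors {w1}; q | p there: w1:F. ✗
w1: successors {w2}; q | p there: w2:T. ✓
w2: successors {w3}; q | p there: w3:T. ✓
w3: successors {w0}; q | p there: w0:T. ✓
— 3 worlds.
For []p:
w0: successors {w1}; p there: w1:F. ✗
w1: successors {w2}; p there: w2:F. ✗
w2: successors {w3}; p there: w3:T. ✓
w3: successors {w0}; p there: w0:T. ✓
— 2 worlds.

3 and 2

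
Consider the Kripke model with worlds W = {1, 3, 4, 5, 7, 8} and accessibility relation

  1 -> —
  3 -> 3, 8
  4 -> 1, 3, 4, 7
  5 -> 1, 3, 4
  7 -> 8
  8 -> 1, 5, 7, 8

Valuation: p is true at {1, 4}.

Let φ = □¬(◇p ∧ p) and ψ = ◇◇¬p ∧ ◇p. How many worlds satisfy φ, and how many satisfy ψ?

For □¬(◇p ∧ p):
1: no successors, so □¬(◇p ∧ p) holds vacuously. ✓
3: successors {3, 8}; ¬(◇p ∧ p) there: 3:T, 8:T. ✓
4: successors {1, 3, 4, 7}; ¬(◇p ∧ p) there: 1:T, 3:T, 4:F, 7:T. ✗
5: successors {1, 3, 4}; ¬(◇p ∧ p) there: 1:T, 3:T, 4:F. ✗
7: successors {8}; ¬(◇p ∧ p) there: 8:T. ✓
8: successors {1, 5, 7, 8}; ¬(◇p ∧ p) there: 1:T, 5:T, 7:T, 8:T. ✓
— 4 worlds.
For ◇◇¬p ∧ ◇p:
1: ◇◇¬p is F, ◇p is F. ✗
3: ◇◇¬p is T, ◇p is F. ✗
4: ◇◇¬p is T, ◇p is T. ✓
5: ◇◇¬p is T, ◇p is T. ✓
7: ◇◇¬p is T, ◇p is F. ✗
8: ◇◇¬p is T, ◇p is T. ✓
— 3 worlds.

4 and 3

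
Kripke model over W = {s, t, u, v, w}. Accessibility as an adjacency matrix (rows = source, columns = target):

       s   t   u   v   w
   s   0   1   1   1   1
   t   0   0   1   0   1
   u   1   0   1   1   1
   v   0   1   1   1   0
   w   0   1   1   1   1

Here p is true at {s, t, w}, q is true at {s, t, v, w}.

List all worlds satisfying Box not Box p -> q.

{s, t, v, w}

s: Box not Box p is T, q is T. ✓
t: Box not Box p is T, q is T. ✓
u: Box not Box p is T, q is F. ✗
v: Box not Box p is T, q is T. ✓
w: Box not Box p is T, q is T. ✓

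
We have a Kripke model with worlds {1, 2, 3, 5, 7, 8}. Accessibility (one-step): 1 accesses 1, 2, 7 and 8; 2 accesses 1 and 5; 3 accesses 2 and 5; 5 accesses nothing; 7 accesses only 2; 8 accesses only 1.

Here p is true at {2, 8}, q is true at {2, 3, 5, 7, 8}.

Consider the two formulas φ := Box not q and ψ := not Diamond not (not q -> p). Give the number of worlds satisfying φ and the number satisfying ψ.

2 and 3

For Box not q:
1: successors {1, 2, 7, 8}; not q there: 1:T, 2:F, 7:F, 8:F. ✗
2: successors {1, 5}; not q there: 1:T, 5:F. ✗
3: successors {2, 5}; not q there: 2:F, 5:F. ✗
5: no successors, so Box not q holds vacuously. ✓
7: successors {2}; not q there: 2:F. ✗
8: successors {1}; not q there: 1:T. ✓
— 2 worlds.
For not Diamond not (not q -> p):
1: Diamond not (not q -> p) is T. ✗
2: Diamond not (not q -> p) is T. ✗
3: Diamond not (not q -> p) is F. ✓
5: Diamond not (not q -> p) is F. ✓
7: Diamond not (not q -> p) is F. ✓
8: Diamond not (not q -> p) is T. ✗
— 3 worlds.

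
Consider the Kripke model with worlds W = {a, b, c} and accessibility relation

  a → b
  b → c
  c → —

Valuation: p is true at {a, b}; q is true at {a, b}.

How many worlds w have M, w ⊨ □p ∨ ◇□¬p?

3

a: □p is T, ◇□¬p is T. ✓
b: □p is F, ◇□¬p is T. ✓
c: □p is T, ◇□¬p is F. ✓
Satisfying worlds: {a, b, c}.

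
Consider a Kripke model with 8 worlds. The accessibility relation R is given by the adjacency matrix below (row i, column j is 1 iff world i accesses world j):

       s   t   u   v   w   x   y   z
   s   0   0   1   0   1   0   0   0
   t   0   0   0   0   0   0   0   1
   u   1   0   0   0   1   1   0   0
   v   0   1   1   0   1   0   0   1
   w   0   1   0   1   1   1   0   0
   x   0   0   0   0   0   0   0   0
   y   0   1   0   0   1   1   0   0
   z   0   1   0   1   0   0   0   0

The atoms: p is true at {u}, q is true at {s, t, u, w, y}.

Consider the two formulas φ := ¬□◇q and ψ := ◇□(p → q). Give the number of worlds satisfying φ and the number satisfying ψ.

5 and 7

For ¬□◇q:
s: □◇q is T. ✗
t: □◇q is T. ✗
u: □◇q is F. ✓
v: □◇q is F. ✓
w: □◇q is F. ✓
x: □◇q is T. ✗
y: □◇q is F. ✓
z: □◇q is F. ✓
— 5 worlds.
For ◇□(p → q):
s: successors {u, w}; □(p → q) there: u:T, w:T. ✓
t: successors {z}; □(p → q) there: z:T. ✓
u: successors {s, w, x}; □(p → q) there: s:T, w:T, x:T. ✓
v: successors {t, u, w, z}; □(p → q) there: t:T, u:T, w:T, z:T. ✓
w: successors {t, v, w, x}; □(p → q) there: t:T, v:T, w:T, x:T. ✓
x: no successors, so ◇□(p → q) fails. ✗
y: successors {t, w, x}; □(p → q) there: t:T, w:T, x:T. ✓
z: successors {t, v}; □(p → q) there: t:T, v:T. ✓
— 7 worlds.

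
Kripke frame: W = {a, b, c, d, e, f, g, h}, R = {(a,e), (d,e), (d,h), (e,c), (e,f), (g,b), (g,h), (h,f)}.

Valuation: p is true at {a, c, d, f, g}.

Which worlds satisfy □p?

a: successors {e}; p there: e:F. ✗
b: no successors, so □p holds vacuously. ✓
c: no successors, so □p holds vacuously. ✓
d: successors {e, h}; p there: e:F, h:F. ✗
e: successors {c, f}; p there: c:T, f:T. ✓
f: no successors, so □p holds vacuously. ✓
g: successors {b, h}; p there: b:F, h:F. ✗
h: successors {f}; p there: f:T. ✓

{b, c, e, f, h}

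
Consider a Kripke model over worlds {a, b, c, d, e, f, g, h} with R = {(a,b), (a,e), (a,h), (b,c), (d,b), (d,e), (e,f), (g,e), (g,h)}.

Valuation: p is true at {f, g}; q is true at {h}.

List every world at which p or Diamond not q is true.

{a, b, d, e, f, g}

a: p is F, Diamond not q is T. ✓
b: p is F, Diamond not q is T. ✓
c: p is F, Diamond not q is F. ✗
d: p is F, Diamond not q is T. ✓
e: p is F, Diamond not q is T. ✓
f: p is T, Diamond not q is F. ✓
g: p is T, Diamond not q is T. ✓
h: p is F, Diamond not q is F. ✗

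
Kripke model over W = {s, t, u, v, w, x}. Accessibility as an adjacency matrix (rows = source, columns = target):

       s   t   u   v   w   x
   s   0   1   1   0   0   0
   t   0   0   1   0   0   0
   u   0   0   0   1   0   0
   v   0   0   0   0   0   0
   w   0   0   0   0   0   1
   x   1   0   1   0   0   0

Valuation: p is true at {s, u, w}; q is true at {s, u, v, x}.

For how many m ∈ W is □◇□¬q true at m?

s: successors {t, u}; ◇□¬q there: t:F, u:T. ✗
t: successors {u}; ◇□¬q there: u:T. ✓
u: successors {v}; ◇□¬q there: v:F. ✗
v: no successors, so □◇□¬q holds vacuously. ✓
w: successors {x}; ◇□¬q there: x:F. ✗
x: successors {s, u}; ◇□¬q there: s:F, u:T. ✗
Satisfying worlds: {t, v}.

2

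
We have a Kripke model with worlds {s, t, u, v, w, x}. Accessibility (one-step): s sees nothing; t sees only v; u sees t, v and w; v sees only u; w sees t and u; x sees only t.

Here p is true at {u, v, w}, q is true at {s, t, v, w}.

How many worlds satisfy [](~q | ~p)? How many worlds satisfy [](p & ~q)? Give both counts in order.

For [](~q | ~p):
s: no successors, so [](~q | ~p) holds vacuously. ✓
t: successors {v}; ~q | ~p there: v:F. ✗
u: successors {t, v, w}; ~q | ~p there: t:T, v:F, w:F. ✗
v: successors {u}; ~q | ~p there: u:T. ✓
w: successors {t, u}; ~q | ~p there: t:T, u:T. ✓
x: successors {t}; ~q | ~p there: t:T. ✓
— 4 worlds.
For [](p & ~q):
s: no successors, so [](p & ~q) holds vacuously. ✓
t: successors {v}; p & ~q there: v:F. ✗
u: successors {t, v, w}; p & ~q there: t:F, v:F, w:F. ✗
v: successors {u}; p & ~q there: u:T. ✓
w: successors {t, u}; p & ~q there: t:F, u:T. ✗
x: successors {t}; p & ~q there: t:F. ✗
— 2 worlds.

4 and 2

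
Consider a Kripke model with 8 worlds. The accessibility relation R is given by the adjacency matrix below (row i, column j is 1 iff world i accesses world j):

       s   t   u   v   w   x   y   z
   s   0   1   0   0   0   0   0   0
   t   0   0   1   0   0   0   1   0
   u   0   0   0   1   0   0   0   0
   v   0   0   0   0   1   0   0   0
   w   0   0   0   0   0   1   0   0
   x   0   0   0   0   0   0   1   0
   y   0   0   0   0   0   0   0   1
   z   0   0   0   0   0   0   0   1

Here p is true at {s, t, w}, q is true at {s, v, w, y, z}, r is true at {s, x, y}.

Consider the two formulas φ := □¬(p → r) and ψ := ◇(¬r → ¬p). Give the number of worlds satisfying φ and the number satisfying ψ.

2 and 6

For □¬(p → r):
s: successors {t}; ¬(p → r) there: t:T. ✓
t: successors {u, y}; ¬(p → r) there: u:F, y:F. ✗
u: successors {v}; ¬(p → r) there: v:F. ✗
v: successors {w}; ¬(p → r) there: w:T. ✓
w: successors {x}; ¬(p → r) there: x:F. ✗
x: successors {y}; ¬(p → r) there: y:F. ✗
y: successors {z}; ¬(p → r) there: z:F. ✗
z: successors {z}; ¬(p → r) there: z:F. ✗
— 2 worlds.
For ◇(¬r → ¬p):
s: successors {t}; ¬r → ¬p there: t:F. ✗
t: successors {u, y}; ¬r → ¬p there: u:T, y:T. ✓
u: successors {v}; ¬r → ¬p there: v:T. ✓
v: successors {w}; ¬r → ¬p there: w:F. ✗
w: successors {x}; ¬r → ¬p there: x:T. ✓
x: successors {y}; ¬r → ¬p there: y:T. ✓
y: successors {z}; ¬r → ¬p there: z:T. ✓
z: successors {z}; ¬r → ¬p there: z:T. ✓
— 6 worlds.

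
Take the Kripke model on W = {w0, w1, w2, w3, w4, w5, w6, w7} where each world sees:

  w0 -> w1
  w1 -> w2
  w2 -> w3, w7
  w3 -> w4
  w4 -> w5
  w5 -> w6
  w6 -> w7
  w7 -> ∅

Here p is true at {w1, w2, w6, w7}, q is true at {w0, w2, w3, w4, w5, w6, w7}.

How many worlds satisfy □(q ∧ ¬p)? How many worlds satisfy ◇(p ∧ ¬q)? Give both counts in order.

3 and 1

For □(q ∧ ¬p):
w0: successors {w1}; q ∧ ¬p there: w1:F. ✗
w1: successors {w2}; q ∧ ¬p there: w2:F. ✗
w2: successors {w3, w7}; q ∧ ¬p there: w3:T, w7:F. ✗
w3: successors {w4}; q ∧ ¬p there: w4:T. ✓
w4: successors {w5}; q ∧ ¬p there: w5:T. ✓
w5: successors {w6}; q ∧ ¬p there: w6:F. ✗
w6: successors {w7}; q ∧ ¬p there: w7:F. ✗
w7: no successors, so □(q ∧ ¬p) holds vacuously. ✓
— 3 worlds.
For ◇(p ∧ ¬q):
w0: successors {w1}; p ∧ ¬q there: w1:T. ✓
w1: successors {w2}; p ∧ ¬q there: w2:F. ✗
w2: successors {w3, w7}; p ∧ ¬q there: w3:F, w7:F. ✗
w3: successors {w4}; p ∧ ¬q there: w4:F. ✗
w4: successors {w5}; p ∧ ¬q there: w5:F. ✗
w5: successors {w6}; p ∧ ¬q there: w6:F. ✗
w6: successors {w7}; p ∧ ¬q there: w7:F. ✗
w7: no successors, so ◇(p ∧ ¬q) fails. ✗
— 1 world.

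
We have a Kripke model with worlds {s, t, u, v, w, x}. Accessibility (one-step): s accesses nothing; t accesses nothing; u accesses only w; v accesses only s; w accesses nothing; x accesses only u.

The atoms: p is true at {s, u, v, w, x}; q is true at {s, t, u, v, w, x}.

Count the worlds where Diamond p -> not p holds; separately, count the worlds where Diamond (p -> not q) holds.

3 and 0

For Diamond p -> not p:
s: Diamond p is F, not p is F. ✓
t: Diamond p is F, not p is T. ✓
u: Diamond p is T, not p is F. ✗
v: Diamond p is T, not p is F. ✗
w: Diamond p is F, not p is F. ✓
x: Diamond p is T, not p is F. ✗
— 3 worlds.
For Diamond (p -> not q):
s: no successors, so Diamond (p -> not q) fails. ✗
t: no successors, so Diamond (p -> not q) fails. ✗
u: successors {w}; p -> not q there: w:F. ✗
v: successors {s}; p -> not q there: s:F. ✗
w: no successors, so Diamond (p -> not q) fails. ✗
x: successors {u}; p -> not q there: u:F. ✗
— 0 worlds.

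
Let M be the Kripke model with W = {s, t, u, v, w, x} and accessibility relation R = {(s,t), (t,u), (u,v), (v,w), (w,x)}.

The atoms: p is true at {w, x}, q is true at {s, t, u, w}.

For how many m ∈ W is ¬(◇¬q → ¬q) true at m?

s: ◇¬q → ¬q is T. ✗
t: ◇¬q → ¬q is T. ✗
u: ◇¬q → ¬q is F. ✓
v: ◇¬q → ¬q is T. ✗
w: ◇¬q → ¬q is F. ✓
x: ◇¬q → ¬q is T. ✗
Satisfying worlds: {u, w}.

2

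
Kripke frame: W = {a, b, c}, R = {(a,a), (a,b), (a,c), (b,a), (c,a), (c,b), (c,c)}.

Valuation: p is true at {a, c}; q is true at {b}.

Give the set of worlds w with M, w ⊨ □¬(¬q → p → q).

{b}

a: successors {a, b, c}; ¬(¬q → p → q) there: a:T, b:F, c:T. ✗
b: successors {a}; ¬(¬q → p → q) there: a:T. ✓
c: successors {a, b, c}; ¬(¬q → p → q) there: a:T, b:F, c:T. ✗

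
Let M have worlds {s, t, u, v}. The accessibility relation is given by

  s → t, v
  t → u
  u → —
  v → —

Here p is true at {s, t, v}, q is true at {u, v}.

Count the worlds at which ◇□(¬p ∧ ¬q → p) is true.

2

s: successors {t, v}; □(¬p ∧ ¬q → p) there: t:T, v:T. ✓
t: successors {u}; □(¬p ∧ ¬q → p) there: u:T. ✓
u: no successors, so ◇□(¬p ∧ ¬q → p) fails. ✗
v: no successors, so ◇□(¬p ∧ ¬q → p) fails. ✗
Satisfying worlds: {s, t}.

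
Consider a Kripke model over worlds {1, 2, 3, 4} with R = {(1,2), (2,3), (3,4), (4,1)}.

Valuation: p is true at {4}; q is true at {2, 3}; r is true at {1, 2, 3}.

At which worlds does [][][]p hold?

1: successors {2}; [][]p there: 2:T. ✓
2: successors {3}; [][]p there: 3:F. ✗
3: successors {4}; [][]p there: 4:F. ✗
4: successors {1}; [][]p there: 1:F. ✗

{1}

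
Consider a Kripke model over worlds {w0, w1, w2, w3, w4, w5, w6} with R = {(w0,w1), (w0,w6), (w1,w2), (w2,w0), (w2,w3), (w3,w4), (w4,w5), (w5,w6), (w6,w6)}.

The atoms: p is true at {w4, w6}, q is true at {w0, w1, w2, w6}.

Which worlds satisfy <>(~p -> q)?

{w0, w1, w2, w3, w5, w6}

w0: successors {w1, w6}; ~p -> q there: w1:T, w6:T. ✓
w1: successors {w2}; ~p -> q there: w2:T. ✓
w2: successors {w0, w3}; ~p -> q there: w0:T, w3:F. ✓
w3: successors {w4}; ~p -> q there: w4:T. ✓
w4: successors {w5}; ~p -> q there: w5:F. ✗
w5: successors {w6}; ~p -> q there: w6:T. ✓
w6: successors {w6}; ~p -> q there: w6:T. ✓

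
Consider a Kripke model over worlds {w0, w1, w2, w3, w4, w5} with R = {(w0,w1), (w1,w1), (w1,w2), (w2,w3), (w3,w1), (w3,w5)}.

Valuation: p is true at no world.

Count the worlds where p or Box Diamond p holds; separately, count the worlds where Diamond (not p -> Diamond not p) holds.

For p or Box Diamond p:
w0: p is F, Box Diamond p is F. ✗
w1: p is F, Box Diamond p is F. ✗
w2: p is F, Box Diamond p is F. ✗
w3: p is F, Box Diamond p is F. ✗
w4: p is F, Box Diamond p is T. ✓
w5: p is F, Box Diamond p is T. ✓
— 2 worlds.
For Diamond (not p -> Diamond not p):
w0: successors {w1}; not p -> Diamond not p there: w1:T. ✓
w1: successors {w1, w2}; not p -> Diamond not p there: w1:T, w2:T. ✓
w2: successors {w3}; not p -> Diamond not p there: w3:T. ✓
w3: successors {w1, w5}; not p -> Diamond not p there: w1:T, w5:F. ✓
w4: no successors, so Diamond (not p -> Diamond not p) fails. ✗
w5: no successors, so Diamond (not p -> Diamond not p) fails. ✗
— 4 worlds.

2 and 4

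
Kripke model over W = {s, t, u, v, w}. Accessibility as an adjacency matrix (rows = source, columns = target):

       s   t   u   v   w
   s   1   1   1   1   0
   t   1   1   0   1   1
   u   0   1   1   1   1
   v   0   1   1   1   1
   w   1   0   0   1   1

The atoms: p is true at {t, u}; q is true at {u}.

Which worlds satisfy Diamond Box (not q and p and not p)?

∅

s: successors {s, t, u, v}; Box (not q and p and not p) there: s:F, t:F, u:F, v:F. ✗
t: successors {s, t, v, w}; Box (not q and p and not p) there: s:F, t:F, v:F, w:F. ✗
u: successors {t, u, v, w}; Box (not q and p and not p) there: t:F, u:F, v:F, w:F. ✗
v: successors {t, u, v, w}; Box (not q and p and not p) there: t:F, u:F, v:F, w:F. ✗
w: successors {s, v, w}; Box (not q and p and not p) there: s:F, v:F, w:F. ✗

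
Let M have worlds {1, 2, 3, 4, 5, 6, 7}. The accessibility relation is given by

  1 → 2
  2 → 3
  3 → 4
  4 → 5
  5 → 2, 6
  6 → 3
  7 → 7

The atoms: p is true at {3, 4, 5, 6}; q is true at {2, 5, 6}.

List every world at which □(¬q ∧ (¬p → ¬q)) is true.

{2, 3, 6, 7}

1: successors {2}; ¬q ∧ (¬p → ¬q) there: 2:F. ✗
2: successors {3}; ¬q ∧ (¬p → ¬q) there: 3:T. ✓
3: successors {4}; ¬q ∧ (¬p → ¬q) there: 4:T. ✓
4: successors {5}; ¬q ∧ (¬p → ¬q) there: 5:F. ✗
5: successors {2, 6}; ¬q ∧ (¬p → ¬q) there: 2:F, 6:F. ✗
6: successors {3}; ¬q ∧ (¬p → ¬q) there: 3:T. ✓
7: successors {7}; ¬q ∧ (¬p → ¬q) there: 7:T. ✓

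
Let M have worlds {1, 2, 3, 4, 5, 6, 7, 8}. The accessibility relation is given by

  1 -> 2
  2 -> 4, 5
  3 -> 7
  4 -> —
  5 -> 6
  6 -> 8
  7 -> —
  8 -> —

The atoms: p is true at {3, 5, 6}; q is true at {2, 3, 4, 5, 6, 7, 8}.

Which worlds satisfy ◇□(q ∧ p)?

{2, 3, 6}

1: successors {2}; □(q ∧ p) there: 2:F. ✗
2: successors {4, 5}; □(q ∧ p) there: 4:T, 5:T. ✓
3: successors {7}; □(q ∧ p) there: 7:T. ✓
4: no successors, so ◇□(q ∧ p) fails. ✗
5: successors {6}; □(q ∧ p) there: 6:F. ✗
6: successors {8}; □(q ∧ p) there: 8:T. ✓
7: no successors, so ◇□(q ∧ p) fails. ✗
8: no successors, so ◇□(q ∧ p) fails. ✗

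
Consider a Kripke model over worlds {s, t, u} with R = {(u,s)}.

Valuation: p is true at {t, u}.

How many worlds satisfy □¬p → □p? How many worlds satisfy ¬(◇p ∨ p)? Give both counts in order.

For □¬p → □p:
s: □¬p is T, □p is T. ✓
t: □¬p is T, □p is T. ✓
u: □¬p is T, □p is F. ✗
— 2 worlds.
For ¬(◇p ∨ p):
s: ◇p ∨ p is F. ✓
t: ◇p ∨ p is T. ✗
u: ◇p ∨ p is T. ✗
— 1 world.

2 and 1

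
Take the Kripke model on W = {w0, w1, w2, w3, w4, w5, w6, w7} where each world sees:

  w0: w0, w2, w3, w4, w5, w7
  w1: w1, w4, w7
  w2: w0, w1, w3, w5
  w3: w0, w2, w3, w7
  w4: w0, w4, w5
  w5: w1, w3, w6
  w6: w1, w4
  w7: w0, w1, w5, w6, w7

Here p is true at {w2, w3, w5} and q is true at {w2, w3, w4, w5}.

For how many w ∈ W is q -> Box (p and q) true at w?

4

w0: q is F, Box (p and q) is F. ✓
w1: q is F, Box (p and q) is F. ✓
w2: q is T, Box (p and q) is F. ✗
w3: q is T, Box (p and q) is F. ✗
w4: q is T, Box (p and q) is F. ✗
w5: q is T, Box (p and q) is F. ✗
w6: q is F, Box (p and q) is F. ✓
w7: q is F, Box (p and q) is F. ✓
Satisfying worlds: {w0, w1, w6, w7}.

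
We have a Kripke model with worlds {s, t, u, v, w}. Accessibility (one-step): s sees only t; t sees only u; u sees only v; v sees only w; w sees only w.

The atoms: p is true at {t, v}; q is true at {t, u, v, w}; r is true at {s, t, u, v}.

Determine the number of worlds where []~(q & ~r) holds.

3

s: successors {t}; ~(q & ~r) there: t:T. ✓
t: successors {u}; ~(q & ~r) there: u:T. ✓
u: successors {v}; ~(q & ~r) there: v:T. ✓
v: successors {w}; ~(q & ~r) there: w:F. ✗
w: successors {w}; ~(q & ~r) there: w:F. ✗
Satisfying worlds: {s, t, u}.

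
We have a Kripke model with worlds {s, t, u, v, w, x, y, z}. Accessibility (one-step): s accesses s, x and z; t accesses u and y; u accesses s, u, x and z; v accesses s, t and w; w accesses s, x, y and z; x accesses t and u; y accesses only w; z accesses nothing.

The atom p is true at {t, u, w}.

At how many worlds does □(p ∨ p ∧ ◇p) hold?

3

s: successors {s, x, z}; p ∨ p ∧ ◇p there: s:F, x:F, z:F. ✗
t: successors {u, y}; p ∨ p ∧ ◇p there: u:T, y:F. ✗
u: successors {s, u, x, z}; p ∨ p ∧ ◇p there: s:F, u:T, x:F, z:F. ✗
v: successors {s, t, w}; p ∨ p ∧ ◇p there: s:F, t:T, w:T. ✗
w: successors {s, x, y, z}; p ∨ p ∧ ◇p there: s:F, x:F, y:F, z:F. ✗
x: successors {t, u}; p ∨ p ∧ ◇p there: t:T, u:T. ✓
y: successors {w}; p ∨ p ∧ ◇p there: w:T. ✓
z: no successors, so □(p ∨ p ∧ ◇p) holds vacuously. ✓
Satisfying worlds: {x, y, z}.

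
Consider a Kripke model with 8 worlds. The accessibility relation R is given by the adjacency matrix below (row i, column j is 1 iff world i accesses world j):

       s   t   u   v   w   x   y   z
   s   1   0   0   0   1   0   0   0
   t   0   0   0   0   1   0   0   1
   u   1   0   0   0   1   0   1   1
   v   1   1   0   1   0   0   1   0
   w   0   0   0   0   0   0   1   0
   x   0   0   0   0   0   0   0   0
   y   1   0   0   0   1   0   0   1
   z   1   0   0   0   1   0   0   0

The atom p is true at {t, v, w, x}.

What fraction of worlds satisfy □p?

s: successors {s, w}; p there: s:F, w:T. ✗
t: successors {w, z}; p there: w:T, z:F. ✗
u: successors {s, w, y, z}; p there: s:F, w:T, y:F, z:F. ✗
v: successors {s, t, v, y}; p there: s:F, t:T, v:T, y:F. ✗
w: successors {y}; p there: y:F. ✗
x: no successors, so □p holds vacuously. ✓
y: successors {s, w, z}; p there: s:F, w:T, z:F. ✗
z: successors {s, w}; p there: s:F, w:T. ✗
That's 1 of 8 worlds, so 1/8.

1/8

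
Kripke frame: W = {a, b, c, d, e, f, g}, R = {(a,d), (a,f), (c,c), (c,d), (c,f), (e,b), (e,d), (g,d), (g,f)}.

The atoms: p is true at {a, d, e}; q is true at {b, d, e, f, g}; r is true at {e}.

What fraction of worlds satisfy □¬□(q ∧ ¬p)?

3/7

a: successors {d, f}; ¬□(q ∧ ¬p) there: d:F, f:F. ✗
b: no successors, so □¬□(q ∧ ¬p) holds vacuously. ✓
c: successors {c, d, f}; ¬□(q ∧ ¬p) there: c:T, d:F, f:F. ✗
d: no successors, so □¬□(q ∧ ¬p) holds vacuously. ✓
e: successors {b, d}; ¬□(q ∧ ¬p) there: b:F, d:F. ✗
f: no successors, so □¬□(q ∧ ¬p) holds vacuously. ✓
g: successors {d, f}; ¬□(q ∧ ¬p) there: d:F, f:F. ✗
That's 3 of 7 worlds, so 3/7.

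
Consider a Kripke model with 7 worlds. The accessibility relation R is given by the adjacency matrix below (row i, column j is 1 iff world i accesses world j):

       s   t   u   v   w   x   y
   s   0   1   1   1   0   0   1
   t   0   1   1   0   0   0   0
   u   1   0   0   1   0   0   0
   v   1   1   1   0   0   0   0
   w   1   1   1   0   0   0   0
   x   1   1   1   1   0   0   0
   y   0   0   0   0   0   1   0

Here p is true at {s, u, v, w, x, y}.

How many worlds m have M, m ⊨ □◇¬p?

2

s: successors {t, u, v, y}; ◇¬p there: t:T, u:F, v:T, y:F. ✗
t: successors {t, u}; ◇¬p there: t:T, u:F. ✗
u: successors {s, v}; ◇¬p there: s:T, v:T. ✓
v: successors {s, t, u}; ◇¬p there: s:T, t:T, u:F. ✗
w: successors {s, t, u}; ◇¬p there: s:T, t:T, u:F. ✗
x: successors {s, t, u, v}; ◇¬p there: s:T, t:T, u:F, v:T. ✗
y: successors {x}; ◇¬p there: x:T. ✓
Satisfying worlds: {u, y}.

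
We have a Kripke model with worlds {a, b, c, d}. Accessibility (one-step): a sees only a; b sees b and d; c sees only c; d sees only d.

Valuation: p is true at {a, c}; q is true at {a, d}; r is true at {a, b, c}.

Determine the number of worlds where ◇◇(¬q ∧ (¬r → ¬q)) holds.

a: successors {a}; ◇(¬q ∧ (¬r → ¬q)) there: a:F. ✗
b: successors {b, d}; ◇(¬q ∧ (¬r → ¬q)) there: b:T, d:F. ✓
c: successors {c}; ◇(¬q ∧ (¬r → ¬q)) there: c:T. ✓
d: successors {d}; ◇(¬q ∧ (¬r → ¬q)) there: d:F. ✗
Satisfying worlds: {b, c}.

2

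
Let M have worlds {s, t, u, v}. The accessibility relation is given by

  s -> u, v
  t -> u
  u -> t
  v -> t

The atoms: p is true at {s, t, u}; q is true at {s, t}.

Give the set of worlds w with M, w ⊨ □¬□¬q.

{s, t}

s: successors {u, v}; ¬□¬q there: u:T, v:T. ✓
t: successors {u}; ¬□¬q there: u:T. ✓
u: successors {t}; ¬□¬q there: t:F. ✗
v: successors {t}; ¬□¬q there: t:F. ✗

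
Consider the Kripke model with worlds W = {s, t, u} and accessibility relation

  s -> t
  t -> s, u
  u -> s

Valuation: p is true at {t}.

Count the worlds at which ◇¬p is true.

s: successors {t}; ¬p there: t:F. ✗
t: successors {s, u}; ¬p there: s:T, u:T. ✓
u: successors {s}; ¬p there: s:T. ✓
Satisfying worlds: {t, u}.

2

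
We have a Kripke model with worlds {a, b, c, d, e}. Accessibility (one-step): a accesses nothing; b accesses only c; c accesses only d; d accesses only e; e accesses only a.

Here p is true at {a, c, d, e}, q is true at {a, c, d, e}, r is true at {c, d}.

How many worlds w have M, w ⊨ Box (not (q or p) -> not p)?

a: no successors, so Box (not (q or p) -> not p) holds vacuously. ✓
b: successors {c}; not (q or p) -> not p there: c:T. ✓
c: successors {d}; not (q or p) -> not p there: d:T. ✓
d: successors {e}; not (q or p) -> not p there: e:T. ✓
e: successors {a}; not (q or p) -> not p there: a:T. ✓
Satisfying worlds: {a, b, c, d, e}.

5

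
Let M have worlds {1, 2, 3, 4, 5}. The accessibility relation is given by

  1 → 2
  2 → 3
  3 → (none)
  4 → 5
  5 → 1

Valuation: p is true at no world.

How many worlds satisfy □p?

1

1: successors {2}; p there: 2:F. ✗
2: successors {3}; p there: 3:F. ✗
3: no successors, so □p holds vacuously. ✓
4: successors {5}; p there: 5:F. ✗
5: successors {1}; p there: 1:F. ✗
Satisfying worlds: {3}.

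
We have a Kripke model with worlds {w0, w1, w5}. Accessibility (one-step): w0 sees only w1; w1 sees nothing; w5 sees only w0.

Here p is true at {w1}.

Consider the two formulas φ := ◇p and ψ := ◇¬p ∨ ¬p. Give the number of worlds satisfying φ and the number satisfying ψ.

1 and 2

For ◇p:
w0: successors {w1}; p there: w1:T. ✓
w1: no successors, so ◇p fails. ✗
w5: successors {w0}; p there: w0:F. ✗
— 1 world.
For ◇¬p ∨ ¬p:
w0: ◇¬p is F, ¬p is T. ✓
w1: ◇¬p is F, ¬p is F. ✗
w5: ◇¬p is T, ¬p is T. ✓
— 2 worlds.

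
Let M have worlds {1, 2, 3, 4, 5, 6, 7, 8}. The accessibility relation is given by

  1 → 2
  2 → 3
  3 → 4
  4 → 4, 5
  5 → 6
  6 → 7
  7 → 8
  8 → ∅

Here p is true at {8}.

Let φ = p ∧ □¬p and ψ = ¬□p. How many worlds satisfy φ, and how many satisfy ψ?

1 and 6

For p ∧ □¬p:
1: p is F, □¬p is T. ✗
2: p is F, □¬p is T. ✗
3: p is F, □¬p is T. ✗
4: p is F, □¬p is T. ✗
5: p is F, □¬p is T. ✗
6: p is F, □¬p is T. ✗
7: p is F, □¬p is F. ✗
8: p is T, □¬p is T. ✓
— 1 world.
For ¬□p:
1: □p is F. ✓
2: □p is F. ✓
3: □p is F. ✓
4: □p is F. ✓
5: □p is F. ✓
6: □p is F. ✓
7: □p is T. ✗
8: □p is T. ✗
— 6 worlds.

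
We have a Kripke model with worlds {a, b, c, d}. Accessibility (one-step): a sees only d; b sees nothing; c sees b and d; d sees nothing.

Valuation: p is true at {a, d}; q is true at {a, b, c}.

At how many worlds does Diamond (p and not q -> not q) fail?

a: successors {d}; p and not q -> not q there: d:T. ✓
b: no successors, so Diamond (p and not q -> not q) fails. ✗
c: successors {b, d}; p and not q -> not q there: b:T, d:T. ✓
d: no successors, so Diamond (p and not q -> not q) fails. ✗
Satisfying worlds: {a, c}.
So Diamond (p and not q -> not q) fails at the other 2 worlds.

2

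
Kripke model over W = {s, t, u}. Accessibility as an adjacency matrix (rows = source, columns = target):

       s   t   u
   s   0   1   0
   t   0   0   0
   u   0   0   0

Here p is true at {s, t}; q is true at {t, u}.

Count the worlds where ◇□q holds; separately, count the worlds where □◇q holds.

1 and 2

For ◇□q:
s: successors {t}; □q there: t:T. ✓
t: no successors, so ◇□q fails. ✗
u: no successors, so ◇□q fails. ✗
— 1 world.
For □◇q:
s: successors {t}; ◇q there: t:F. ✗
t: no successors, so □◇q holds vacuously. ✓
u: no successors, so □◇q holds vacuously. ✓
— 2 worlds.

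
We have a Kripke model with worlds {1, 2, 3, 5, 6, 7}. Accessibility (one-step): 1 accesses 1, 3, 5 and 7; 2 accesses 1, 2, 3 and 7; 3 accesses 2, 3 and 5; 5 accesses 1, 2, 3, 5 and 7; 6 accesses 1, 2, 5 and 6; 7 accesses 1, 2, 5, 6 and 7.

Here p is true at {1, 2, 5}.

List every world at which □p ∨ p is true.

{1, 2, 5}

1: □p is F, p is T. ✓
2: □p is F, p is T. ✓
3: □p is F, p is F. ✗
5: □p is F, p is T. ✓
6: □p is F, p is F. ✗
7: □p is F, p is F. ✗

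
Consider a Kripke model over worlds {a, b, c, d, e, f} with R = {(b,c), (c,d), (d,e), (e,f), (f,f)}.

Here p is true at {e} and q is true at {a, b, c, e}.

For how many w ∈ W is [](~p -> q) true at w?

3

a: no successors, so [](~p -> q) holds vacuously. ✓
b: successors {c}; ~p -> q there: c:T. ✓
c: successors {d}; ~p -> q there: d:F. ✗
d: successors {e}; ~p -> q there: e:T. ✓
e: successors {f}; ~p -> q there: f:F. ✗
f: successors {f}; ~p -> q there: f:F. ✗
Satisfying worlds: {a, b, d}.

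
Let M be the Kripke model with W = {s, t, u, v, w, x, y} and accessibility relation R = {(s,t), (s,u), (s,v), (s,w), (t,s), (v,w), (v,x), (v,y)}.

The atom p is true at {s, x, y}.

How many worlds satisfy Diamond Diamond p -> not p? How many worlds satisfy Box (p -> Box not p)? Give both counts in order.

For Diamond Diamond p -> not p:
s: Diamond Diamond p is T, not p is F. ✗
t: Diamond Diamond p is F, not p is T. ✓
u: Diamond Diamond p is F, not p is T. ✓
v: Diamond Diamond p is F, not p is T. ✓
w: Diamond Diamond p is F, not p is T. ✓
x: Diamond Diamond p is F, not p is F. ✓
y: Diamond Diamond p is F, not p is F. ✓
— 6 worlds.
For Box (p -> Box not p):
s: successors {t, u, v, w}; p -> Box not p there: t:T, u:T, v:T, w:T. ✓
t: successors {s}; p -> Box not p there: s:T. ✓
u: no successors, so Box (p -> Box not p) holds vacuously. ✓
v: successors {w, x, y}; p -> Box not p there: w:T, x:T, y:T. ✓
w: no successors, so Box (p -> Box not p) holds vacuously. ✓
x: no successors, so Box (p -> Box not p) holds vacuously. ✓
y: no successors, so Box (p -> Box not p) holds vacuously. ✓
— 7 worlds.

6 and 7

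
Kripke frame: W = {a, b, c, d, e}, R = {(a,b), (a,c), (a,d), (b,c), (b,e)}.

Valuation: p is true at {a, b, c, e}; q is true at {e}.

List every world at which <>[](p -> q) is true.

a: successors {b, c, d}; [](p -> q) there: b:F, c:T, d:T. ✓
b: successors {c, e}; [](p -> q) there: c:T, e:T. ✓
c: no successors, so <>[](p -> q) fails. ✗
d: no successors, so <>[](p -> q) fails. ✗
e: no successors, so <>[](p -> q) fails. ✗

{a, b}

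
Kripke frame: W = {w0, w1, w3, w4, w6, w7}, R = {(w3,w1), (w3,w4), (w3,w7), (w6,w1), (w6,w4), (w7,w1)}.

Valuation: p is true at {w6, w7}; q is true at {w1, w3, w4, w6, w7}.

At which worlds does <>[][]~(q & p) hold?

w0: no successors, so <>[][]~(q & p) fails. ✗
w1: no successors, so <>[][]~(q & p) fails. ✗
w3: successors {w1, w4, w7}; [][]~(q & p) there: w1:T, w4:T, w7:T. ✓
w4: no successors, so <>[][]~(q & p) fails. ✗
w6: successors {w1, w4}; [][]~(q & p) there: w1:T, w4:T. ✓
w7: successors {w1}; [][]~(q & p) there: w1:T. ✓

{w3, w6, w7}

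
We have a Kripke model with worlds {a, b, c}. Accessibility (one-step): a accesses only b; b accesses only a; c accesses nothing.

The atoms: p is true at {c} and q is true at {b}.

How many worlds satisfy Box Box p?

a: successors {b}; Box p there: b:F. ✗
b: successors {a}; Box p there: a:F. ✗
c: no successors, so Box Box p holds vacuously. ✓
Satisfying worlds: {c}.

1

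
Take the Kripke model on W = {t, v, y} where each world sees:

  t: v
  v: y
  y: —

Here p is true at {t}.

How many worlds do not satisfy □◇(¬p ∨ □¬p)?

t: successors {v}; ◇(¬p ∨ □¬p) there: v:T. ✓
v: successors {y}; ◇(¬p ∨ □¬p) there: y:F. ✗
y: no successors, so □◇(¬p ∨ □¬p) holds vacuously. ✓
Satisfying worlds: {t, y}.
So □◇(¬p ∨ □¬p) fails at the other 1 world.

1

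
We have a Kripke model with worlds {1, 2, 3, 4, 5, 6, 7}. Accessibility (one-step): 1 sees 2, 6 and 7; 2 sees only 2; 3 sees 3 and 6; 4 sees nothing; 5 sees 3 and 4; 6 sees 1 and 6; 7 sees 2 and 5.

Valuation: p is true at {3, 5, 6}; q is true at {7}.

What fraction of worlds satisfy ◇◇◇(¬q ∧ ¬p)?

1: successors {2, 6, 7}; ◇◇(¬q ∧ ¬p) there: 2:T, 6:T, 7:T. ✓
2: successors {2}; ◇◇(¬q ∧ ¬p) there: 2:T. ✓
3: successors {3, 6}; ◇◇(¬q ∧ ¬p) there: 3:T, 6:T. ✓
4: no successors, so ◇◇◇(¬q ∧ ¬p) fails. ✗
5: successors {3, 4}; ◇◇(¬q ∧ ¬p) there: 3:T, 4:F. ✓
6: successors {1, 6}; ◇◇(¬q ∧ ¬p) there: 1:T, 6:T. ✓
7: successors {2, 5}; ◇◇(¬q ∧ ¬p) there: 2:T, 5:F. ✓
That's 6 of 7 worlds, so 6/7.

6/7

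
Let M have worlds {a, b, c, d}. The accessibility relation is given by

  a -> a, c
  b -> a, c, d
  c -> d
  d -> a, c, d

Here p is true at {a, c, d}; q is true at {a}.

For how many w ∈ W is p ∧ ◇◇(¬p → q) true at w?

a: p is T, ◇◇(¬p → q) is T. ✓
b: p is F, ◇◇(¬p → q) is T. ✗
c: p is T, ◇◇(¬p → q) is T. ✓
d: p is T, ◇◇(¬p → q) is T. ✓
Satisfying worlds: {a, c, d}.

3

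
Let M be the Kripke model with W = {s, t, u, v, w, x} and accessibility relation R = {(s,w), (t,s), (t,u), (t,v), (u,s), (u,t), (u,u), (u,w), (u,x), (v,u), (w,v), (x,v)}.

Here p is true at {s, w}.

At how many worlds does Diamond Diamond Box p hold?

3

s: successors {w}; Diamond Box p there: w:F. ✗
t: successors {s, u, v}; Diamond Box p there: s:F, u:T, v:F. ✓
u: successors {s, t, u, w, x}; Diamond Box p there: s:F, t:T, u:T, w:F, x:F. ✓
v: successors {u}; Diamond Box p there: u:T. ✓
w: successors {v}; Diamond Box p there: v:F. ✗
x: successors {v}; Diamond Box p there: v:F. ✗
Satisfying worlds: {t, u, v}.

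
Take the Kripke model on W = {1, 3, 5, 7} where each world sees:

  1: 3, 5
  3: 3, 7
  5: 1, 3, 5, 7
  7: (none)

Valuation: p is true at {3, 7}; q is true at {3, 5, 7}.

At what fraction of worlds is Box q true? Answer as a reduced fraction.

3/4

1: successors {3, 5}; q there: 3:T, 5:T. ✓
3: successors {3, 7}; q there: 3:T, 7:T. ✓
5: successors {1, 3, 5, 7}; q there: 1:F, 3:T, 5:T, 7:T. ✗
7: no successors, so Box q holds vacuously. ✓
That's 3 of 4 worlds, so 3/4.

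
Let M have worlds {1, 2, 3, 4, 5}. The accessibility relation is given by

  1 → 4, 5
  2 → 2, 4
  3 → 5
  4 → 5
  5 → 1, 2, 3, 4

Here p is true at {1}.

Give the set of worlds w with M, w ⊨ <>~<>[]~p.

{1, 2, 5}

1: successors {4, 5}; ~<>[]~p there: 4:T, 5:F. ✓
2: successors {2, 4}; ~<>[]~p there: 2:F, 4:T. ✓
3: successors {5}; ~<>[]~p there: 5:F. ✗
4: successors {5}; ~<>[]~p there: 5:F. ✗
5: successors {1, 2, 3, 4}; ~<>[]~p there: 1:F, 2:F, 3:T, 4:T. ✓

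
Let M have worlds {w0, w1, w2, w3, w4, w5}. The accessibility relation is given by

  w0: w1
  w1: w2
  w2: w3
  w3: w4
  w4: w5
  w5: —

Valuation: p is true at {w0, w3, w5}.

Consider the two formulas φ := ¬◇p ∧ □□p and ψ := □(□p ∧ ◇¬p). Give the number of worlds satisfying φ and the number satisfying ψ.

For ¬◇p ∧ □□p:
w0: ¬◇p is T, □□p is F. ✗
w1: ¬◇p is T, □□p is T. ✓
w2: ¬◇p is F, □□p is F. ✗
w3: ¬◇p is T, □□p is T. ✓
w4: ¬◇p is F, □□p is T. ✗
w5: ¬◇p is T, □□p is T. ✓
— 3 worlds.
For □(□p ∧ ◇¬p):
w0: successors {w1}; □p ∧ ◇¬p there: w1:F. ✗
w1: successors {w2}; □p ∧ ◇¬p there: w2:F. ✗
w2: successors {w3}; □p ∧ ◇¬p there: w3:F. ✗
w3: successors {w4}; □p ∧ ◇¬p there: w4:F. ✗
w4: successors {w5}; □p ∧ ◇¬p there: w5:F. ✗
w5: no successors, so □(□p ∧ ◇¬p) holds vacuously. ✓
— 1 world.

3 and 1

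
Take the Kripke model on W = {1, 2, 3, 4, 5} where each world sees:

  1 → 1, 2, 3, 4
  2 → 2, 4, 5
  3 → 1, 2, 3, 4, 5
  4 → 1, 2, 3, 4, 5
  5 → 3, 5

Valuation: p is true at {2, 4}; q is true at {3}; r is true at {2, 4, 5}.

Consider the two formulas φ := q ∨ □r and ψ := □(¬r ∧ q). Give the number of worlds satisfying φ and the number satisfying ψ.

2 and 0

For q ∨ □r:
1: q is F, □r is F. ✗
2: q is F, □r is T. ✓
3: q is T, □r is F. ✓
4: q is F, □r is F. ✗
5: q is F, □r is F. ✗
— 2 worlds.
For □(¬r ∧ q):
1: successors {1, 2, 3, 4}; ¬r ∧ q there: 1:F, 2:F, 3:T, 4:F. ✗
2: successors {2, 4, 5}; ¬r ∧ q there: 2:F, 4:F, 5:F. ✗
3: successors {1, 2, 3, 4, 5}; ¬r ∧ q there: 1:F, 2:F, 3:T, 4:F, 5:F. ✗
4: successors {1, 2, 3, 4, 5}; ¬r ∧ q there: 1:F, 2:F, 3:T, 4:F, 5:F. ✗
5: successors {3, 5}; ¬r ∧ q there: 3:T, 5:F. ✗
— 0 worlds.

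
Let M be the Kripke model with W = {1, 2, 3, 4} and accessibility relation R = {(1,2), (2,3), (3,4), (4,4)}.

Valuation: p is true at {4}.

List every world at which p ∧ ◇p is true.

1: p is F, ◇p is F. ✗
2: p is F, ◇p is F. ✗
3: p is F, ◇p is T. ✗
4: p is T, ◇p is T. ✓

{4}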